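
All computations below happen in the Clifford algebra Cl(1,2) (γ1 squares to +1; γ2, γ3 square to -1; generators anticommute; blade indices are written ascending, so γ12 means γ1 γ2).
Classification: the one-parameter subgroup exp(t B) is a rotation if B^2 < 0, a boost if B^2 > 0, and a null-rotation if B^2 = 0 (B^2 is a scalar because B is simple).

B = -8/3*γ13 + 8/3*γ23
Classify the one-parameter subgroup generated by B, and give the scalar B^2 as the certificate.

B^2 term by term: the squares give (-8/3)^2*(γ13)^2 + (8/3)^2*(γ23)^2 = 64/9*(+1) + 64/9*(-1) = 0 (each basis 2-blade squares to minus the product of its generators' squares); cross terms between blades sharing an index anticommute and cancel. So B^2 = 0.
Answer: null-rotation, certificate B^2 = 0. One invariant decides it: the square 0 survives every conjugation, and its sign is exactly the classification.


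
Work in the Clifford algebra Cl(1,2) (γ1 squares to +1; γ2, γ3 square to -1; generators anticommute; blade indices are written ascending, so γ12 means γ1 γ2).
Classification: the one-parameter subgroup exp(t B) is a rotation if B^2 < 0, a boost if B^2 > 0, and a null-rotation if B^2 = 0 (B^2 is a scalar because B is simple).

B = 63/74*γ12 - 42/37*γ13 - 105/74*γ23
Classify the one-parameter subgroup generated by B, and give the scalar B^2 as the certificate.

B^2 term by term: the squares give (63/74)^2*(γ12)^2 + (-42/37)^2*(γ13)^2 + (-105/74)^2*(γ23)^2 = 3969/5476*(+1) + 1764/1369*(+1) + 11025/5476*(-1) = 0 (each basis 2-blade squares to minus the product of its generators' squares); cross terms between blades sharing an index anticommute and cancel. So B^2 = 0.
Answer: null-rotation, certificate B^2 = 0. No conjugation can change B^2 = 0; the sign gives the class.


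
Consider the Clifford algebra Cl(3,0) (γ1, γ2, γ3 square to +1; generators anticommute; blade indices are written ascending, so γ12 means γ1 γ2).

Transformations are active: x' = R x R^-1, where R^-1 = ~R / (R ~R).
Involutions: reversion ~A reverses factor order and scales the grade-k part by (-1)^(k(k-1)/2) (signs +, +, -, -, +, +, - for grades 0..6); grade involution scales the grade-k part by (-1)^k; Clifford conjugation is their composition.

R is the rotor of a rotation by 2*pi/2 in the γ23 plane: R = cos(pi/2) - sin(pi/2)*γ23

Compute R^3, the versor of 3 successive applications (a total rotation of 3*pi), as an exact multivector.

Half-angle bookkeeping: 3 applications in γ23 add up to rotor phase 3*pi/2 = 3*pi/2, so R^3 = cos(3*pi/2) - sin(3*pi/2)*γ23.
cos(3*pi/2) = 0 and sin(3*pi/2) = -1, so R^3 = γ23. The net rotation is 1*pi (after discarding 1 full turn, each of which contributes a factor -1 to the rotor); the rotor keeps the half-angle phase exactly.
Answer: γ23


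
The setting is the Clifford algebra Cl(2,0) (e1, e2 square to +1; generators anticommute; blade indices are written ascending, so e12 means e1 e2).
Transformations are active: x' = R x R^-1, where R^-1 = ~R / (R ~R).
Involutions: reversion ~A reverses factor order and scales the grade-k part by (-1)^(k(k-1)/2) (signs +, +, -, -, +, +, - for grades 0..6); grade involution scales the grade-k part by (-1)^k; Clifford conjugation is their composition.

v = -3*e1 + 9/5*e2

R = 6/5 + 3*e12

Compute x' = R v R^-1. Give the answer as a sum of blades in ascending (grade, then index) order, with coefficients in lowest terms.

~R = 6/5 - 3*e12, and R ~R = 261/25, so R^-1 = ~R / (261/25).
R v = 9/5*e1 + 279/25*e2
Answer: 99/29*e1 + 111/145*e2


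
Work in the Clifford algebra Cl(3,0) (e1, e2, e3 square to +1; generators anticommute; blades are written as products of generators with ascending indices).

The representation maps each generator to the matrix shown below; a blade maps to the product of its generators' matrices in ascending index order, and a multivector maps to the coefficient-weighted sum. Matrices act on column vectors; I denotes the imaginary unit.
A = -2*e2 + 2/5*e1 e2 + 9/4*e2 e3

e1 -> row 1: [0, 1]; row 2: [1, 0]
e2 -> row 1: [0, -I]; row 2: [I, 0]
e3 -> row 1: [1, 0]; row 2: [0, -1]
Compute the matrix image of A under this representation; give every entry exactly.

Bivector images (products of the table entries): rho(e1 e2) = rho(e1)rho(e2) = row 1: [I, 0]; row 2: [0, -I]; rho(e2 e3) = rho(e2)rho(e3) = row 1: [0, I]; row 2: [I, 0].
M = (-2)*rho(e2) + (2/5)*rho(e1 e2) + (9/4)*rho(e2 e3), summed entrywise:
Answer: row 1: [2*I/5, 17*I/4]; row 2: [I/4, -2*I/5]


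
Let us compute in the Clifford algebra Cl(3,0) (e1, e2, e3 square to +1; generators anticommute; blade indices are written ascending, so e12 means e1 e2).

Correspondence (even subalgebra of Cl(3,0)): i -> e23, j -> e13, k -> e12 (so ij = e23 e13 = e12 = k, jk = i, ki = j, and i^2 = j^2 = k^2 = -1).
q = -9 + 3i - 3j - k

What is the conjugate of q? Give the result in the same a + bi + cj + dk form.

In blades: q = -9 - e12 - 3*e13 + 3*e23.
Quaternion conjugation is reversion on the even subalgebra: the scalar is fixed and every grade-2 blade flips sign, giving -9 + e12 + 3*e13 - 3*e23; translating back:
Answer: -9 - 3i + 3j + k


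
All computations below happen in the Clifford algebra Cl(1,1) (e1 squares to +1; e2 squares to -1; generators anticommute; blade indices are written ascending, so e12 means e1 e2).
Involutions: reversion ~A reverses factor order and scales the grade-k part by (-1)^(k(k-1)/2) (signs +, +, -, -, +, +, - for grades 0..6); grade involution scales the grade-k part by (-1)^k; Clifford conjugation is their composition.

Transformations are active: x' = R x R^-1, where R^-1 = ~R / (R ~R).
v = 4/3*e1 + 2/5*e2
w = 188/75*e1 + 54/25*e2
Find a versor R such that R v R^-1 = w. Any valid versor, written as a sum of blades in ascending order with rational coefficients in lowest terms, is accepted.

Construction: equal norms (both 364/225) license R = v + w = 96/25*e1 + 64/25*e2 — nothing changes along that direction, while (v - w)/2 changes sign, so v maps onto w.
Answer: 96/25*e1 + 64/25*e2


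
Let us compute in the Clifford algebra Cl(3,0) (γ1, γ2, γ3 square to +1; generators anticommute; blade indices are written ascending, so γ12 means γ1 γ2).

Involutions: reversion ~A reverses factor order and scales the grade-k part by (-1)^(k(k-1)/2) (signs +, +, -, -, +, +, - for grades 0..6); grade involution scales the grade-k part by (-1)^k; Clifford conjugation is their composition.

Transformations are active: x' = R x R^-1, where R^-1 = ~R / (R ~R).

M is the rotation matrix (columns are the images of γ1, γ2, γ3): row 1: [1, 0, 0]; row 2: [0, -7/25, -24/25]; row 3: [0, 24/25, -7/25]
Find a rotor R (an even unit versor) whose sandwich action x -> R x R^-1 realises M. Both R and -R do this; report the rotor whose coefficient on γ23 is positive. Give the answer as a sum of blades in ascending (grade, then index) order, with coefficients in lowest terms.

Method: write R = a + b12*γ12 + b13*γ13 + b23*γ23 with a^2 + b12^2 + b13^2 + b23^2 = 1 (so R^-1 = ~R). Expanding the columns R e_j ~R gives tr M = 4a^2 - 1 and, from the antisymmetric part, M21 - M12 = -4a*b12, M13 - M31 = 4a*b13, M32 - M23 = -4a*b23.
Here tr M = 11/25, so a^2 = (1 + tr M)/4 = 9/25 and a = ±3/5. Taking a = 3/5: M21 - M12 = 0, M13 - M31 = 0, M32 - M23 = 48/25, giving b12 = 0, b13 = 0, b23 = -4/5, i.e. R = 3/5 - 4/5*γ23.
Its γ23 coefficient is negative, so report the other preimage -R.
Answer: -3/5 + 4/5*γ23. Why the constraint matters: R and -R act identically through the sandwich — M has trace 11/25 either way — so only the sign condition on γ23 picks one of the two preimages.


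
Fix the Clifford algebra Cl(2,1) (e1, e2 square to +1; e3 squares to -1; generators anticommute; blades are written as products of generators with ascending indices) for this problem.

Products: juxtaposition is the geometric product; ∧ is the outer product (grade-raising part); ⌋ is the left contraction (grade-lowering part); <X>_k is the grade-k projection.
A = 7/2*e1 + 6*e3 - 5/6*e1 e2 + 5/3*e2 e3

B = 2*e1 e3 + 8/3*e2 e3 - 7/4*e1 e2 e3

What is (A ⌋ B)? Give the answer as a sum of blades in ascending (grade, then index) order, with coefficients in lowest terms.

step 1: 40/9 + 109/12*e1 + 16*e2 + 133/24*e3 + 21/2*e1 e2 - 49/8*e2 e3
Answer: 40/9 + 109/12*e1 + 16*e2 + 133/24*e3 + 21/2*e1 e2 - 49/8*e2 e3


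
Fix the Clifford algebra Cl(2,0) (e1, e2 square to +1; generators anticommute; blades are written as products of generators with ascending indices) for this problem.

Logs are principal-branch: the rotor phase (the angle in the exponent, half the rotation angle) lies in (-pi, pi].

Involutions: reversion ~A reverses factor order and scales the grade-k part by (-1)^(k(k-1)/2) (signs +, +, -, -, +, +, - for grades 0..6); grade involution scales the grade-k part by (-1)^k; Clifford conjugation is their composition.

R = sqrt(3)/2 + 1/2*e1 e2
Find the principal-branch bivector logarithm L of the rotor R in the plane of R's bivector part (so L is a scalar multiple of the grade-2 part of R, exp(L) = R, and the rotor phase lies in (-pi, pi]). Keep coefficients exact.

The scalar part of R is sqrt(3)/2, and that scalar determines the rotor phase on the principal branch; recovering the unit plane as bivector-part over sine of the phase gives L = phase * plane.
Concretely: cos(phase) = sqrt(3)/2 gives phase = ±pi/6, and since phase/sin(phase) is even the sign is immaterial: L = (phase/sin(phase)) * <R>_2 = (pi/3) * <R>_2.
Answer: pi/6*e1 e2


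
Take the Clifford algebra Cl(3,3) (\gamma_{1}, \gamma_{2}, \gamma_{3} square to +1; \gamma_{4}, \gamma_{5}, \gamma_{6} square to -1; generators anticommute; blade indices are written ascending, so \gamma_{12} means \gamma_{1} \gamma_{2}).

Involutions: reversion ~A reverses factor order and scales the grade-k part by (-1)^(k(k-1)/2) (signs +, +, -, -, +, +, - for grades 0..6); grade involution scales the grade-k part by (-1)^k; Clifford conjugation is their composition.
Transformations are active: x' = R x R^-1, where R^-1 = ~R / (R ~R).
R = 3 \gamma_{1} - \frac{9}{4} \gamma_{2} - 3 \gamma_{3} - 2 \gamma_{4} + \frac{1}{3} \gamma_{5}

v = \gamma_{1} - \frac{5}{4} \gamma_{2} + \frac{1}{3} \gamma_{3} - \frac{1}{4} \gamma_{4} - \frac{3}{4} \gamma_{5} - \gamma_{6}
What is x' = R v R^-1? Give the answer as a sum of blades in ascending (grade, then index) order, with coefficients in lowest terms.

~R = 3 \gamma_{1} - \frac{9}{4} \gamma_{2} - 3 \gamma_{3} - 2 \gamma_{4} + \frac{1}{3} \gamma_{5}, and R ~R = \frac{2729}{144}, so R^-1 = ~R / (\frac{2729}{144}).
R v = \frac{73}{16} - \frac{3}{2} \gamma_{12} + 4 \gamma_{13} + \frac{5}{4} \gamma_{14} - \frac{31}{12} \gamma_{15} - 3 \gamma_{16} - \frac{9}{2} \gamma_{23} - \frac{31}{16} \gamma_{24} + \frac{101}{48} \gamma_{25} + \frac{9}{4} \gamma_{26} + \frac{17}{12} \gamma_{34} + \frac{77}{36} \gamma_{35} + 3 \gamma_{36} + \frac{19}{12} \gamma_{45} + 2 \gamma_{46} - \frac{1}{3} \gamma_{56}
Answer: \frac{1213}{2729} \gamma_{1} + \frac{1819}{10916} \gamma_{2} - \frac{14555}{8187} \gamma_{3} - \frac{7783}{10916} \gamma_{4} + \frac{9939}{10916} \gamma_{5} + \gamma_{6}


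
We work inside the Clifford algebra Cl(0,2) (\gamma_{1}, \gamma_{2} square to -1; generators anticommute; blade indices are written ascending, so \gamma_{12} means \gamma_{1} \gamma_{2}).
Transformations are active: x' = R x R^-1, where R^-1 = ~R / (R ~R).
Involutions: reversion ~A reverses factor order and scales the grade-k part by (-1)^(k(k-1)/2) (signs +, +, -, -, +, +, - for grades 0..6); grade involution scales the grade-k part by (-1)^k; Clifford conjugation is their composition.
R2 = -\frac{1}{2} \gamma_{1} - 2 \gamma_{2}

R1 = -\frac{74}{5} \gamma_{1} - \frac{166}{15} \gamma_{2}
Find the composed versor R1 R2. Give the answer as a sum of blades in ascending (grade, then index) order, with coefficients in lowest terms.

Distribute over the terms of R1 (each basis-blade product reordered to ascending indices, repeated generators contracted through their squares):
(-\frac{74}{5} \gamma_{1}) R2 = -\frac{37}{5} + \frac{148}{5} \gamma_{12}
(-\frac{166}{15} \gamma_{2}) R2 = -\frac{332}{15} - \frac{83}{15} \gamma_{12}
Summing the partial products and collecting blades:
Answer: -\frac{443}{15} + \frac{361}{15} \gamma_{12}


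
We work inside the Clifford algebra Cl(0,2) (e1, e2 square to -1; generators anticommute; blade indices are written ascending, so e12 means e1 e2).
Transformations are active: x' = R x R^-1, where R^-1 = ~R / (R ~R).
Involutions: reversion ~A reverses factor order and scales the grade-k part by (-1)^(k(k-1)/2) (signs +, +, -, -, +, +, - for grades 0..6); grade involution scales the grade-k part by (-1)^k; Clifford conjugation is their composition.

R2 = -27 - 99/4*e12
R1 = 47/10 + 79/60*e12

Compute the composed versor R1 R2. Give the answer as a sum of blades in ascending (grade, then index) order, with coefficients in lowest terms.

Distribute over the terms of R1 (each basis-blade product reordered to ascending indices, repeated generators contracted through their squares):
(47/10) R2 = -1269/10 - 4653/40*e12
(79/60*e12) R2 = 2607/80 - 711/20*e12
Summing the partial products and collecting blades:
Answer: -1509/16 - 1215/8*e12


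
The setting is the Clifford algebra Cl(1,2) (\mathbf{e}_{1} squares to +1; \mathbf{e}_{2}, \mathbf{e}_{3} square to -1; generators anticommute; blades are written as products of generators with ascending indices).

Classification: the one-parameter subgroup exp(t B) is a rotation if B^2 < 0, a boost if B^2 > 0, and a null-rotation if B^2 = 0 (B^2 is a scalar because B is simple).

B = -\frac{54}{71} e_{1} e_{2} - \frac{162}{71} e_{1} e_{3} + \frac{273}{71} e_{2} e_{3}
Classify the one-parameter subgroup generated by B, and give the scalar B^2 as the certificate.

B^2 term by term: the squares give (-\frac{54}{71})^2*(e_{1} e_{2})^2 + (-\frac{162}{71})^2*(e_{1} e_{3})^2 + (\frac{273}{71})^2*(e_{2} e_{3})^2 = \frac{2916}{5041}*(+1) + \frac{26244}{5041}*(+1) + \frac{74529}{5041}*(-1) = -9 (each basis 2-blade squares to minus the product of its generators' squares); cross terms between blades sharing an index anticommute and cancel. So B^2 = -9.
Answer: rotation, certificate B^2 = -9. The invariant at work: B^2 = -9 is unchanged by conjugation, hence its sign classifies the subgroup whatever basis B is written in.


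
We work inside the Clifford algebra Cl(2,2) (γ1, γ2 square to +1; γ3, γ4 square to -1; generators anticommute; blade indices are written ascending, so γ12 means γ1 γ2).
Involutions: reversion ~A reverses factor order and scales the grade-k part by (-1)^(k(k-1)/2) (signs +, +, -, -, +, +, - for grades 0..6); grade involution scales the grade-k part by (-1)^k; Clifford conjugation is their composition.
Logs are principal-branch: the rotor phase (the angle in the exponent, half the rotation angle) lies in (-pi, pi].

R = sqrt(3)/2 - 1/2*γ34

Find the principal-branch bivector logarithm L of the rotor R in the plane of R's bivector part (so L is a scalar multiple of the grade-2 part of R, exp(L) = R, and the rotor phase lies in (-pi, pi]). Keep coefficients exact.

The scalar part of R is sqrt(3)/2, and that scalar determines the rotor phase on the principal branch; recovering the unit plane as bivector-part over sine of the phase gives L = phase * plane.
Concretely: cos(phase) = sqrt(3)/2 gives phase = ±pi/6, and since phase/sin(phase) is even the sign is immaterial: L = (phase/sin(phase)) * <R>_2 = (pi/3) * <R>_2.
Answer: -pi/6*γ34


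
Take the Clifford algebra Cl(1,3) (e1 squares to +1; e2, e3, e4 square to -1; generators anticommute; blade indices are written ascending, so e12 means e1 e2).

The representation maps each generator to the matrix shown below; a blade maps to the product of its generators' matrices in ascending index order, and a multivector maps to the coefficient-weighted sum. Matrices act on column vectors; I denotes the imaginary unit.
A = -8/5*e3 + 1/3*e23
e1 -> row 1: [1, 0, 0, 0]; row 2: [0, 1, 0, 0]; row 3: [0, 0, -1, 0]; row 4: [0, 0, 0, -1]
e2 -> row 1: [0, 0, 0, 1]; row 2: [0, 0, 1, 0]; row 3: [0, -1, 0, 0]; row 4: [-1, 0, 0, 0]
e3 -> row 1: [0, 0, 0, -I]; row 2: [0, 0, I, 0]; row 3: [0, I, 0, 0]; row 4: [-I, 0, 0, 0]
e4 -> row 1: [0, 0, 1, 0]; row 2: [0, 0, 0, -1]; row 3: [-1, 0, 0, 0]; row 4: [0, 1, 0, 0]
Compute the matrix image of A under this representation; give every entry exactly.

Bivector images (products of the table entries): rho(e23) = rho(e2)rho(e3) = row 1: [-I, 0, 0, 0]; row 2: [0, I, 0, 0]; row 3: [0, 0, -I, 0]; row 4: [0, 0, 0, I].
M = (-8/5)*rho(e3) + (1/3)*rho(e23), summed entrywise:
Answer: row 1: [-I/3, 0, 0, 8*I/5]; row 2: [0, I/3, -8*I/5, 0]; row 3: [0, -8*I/5, -I/3, 0]; row 4: [8*I/5, 0, 0, I/3]


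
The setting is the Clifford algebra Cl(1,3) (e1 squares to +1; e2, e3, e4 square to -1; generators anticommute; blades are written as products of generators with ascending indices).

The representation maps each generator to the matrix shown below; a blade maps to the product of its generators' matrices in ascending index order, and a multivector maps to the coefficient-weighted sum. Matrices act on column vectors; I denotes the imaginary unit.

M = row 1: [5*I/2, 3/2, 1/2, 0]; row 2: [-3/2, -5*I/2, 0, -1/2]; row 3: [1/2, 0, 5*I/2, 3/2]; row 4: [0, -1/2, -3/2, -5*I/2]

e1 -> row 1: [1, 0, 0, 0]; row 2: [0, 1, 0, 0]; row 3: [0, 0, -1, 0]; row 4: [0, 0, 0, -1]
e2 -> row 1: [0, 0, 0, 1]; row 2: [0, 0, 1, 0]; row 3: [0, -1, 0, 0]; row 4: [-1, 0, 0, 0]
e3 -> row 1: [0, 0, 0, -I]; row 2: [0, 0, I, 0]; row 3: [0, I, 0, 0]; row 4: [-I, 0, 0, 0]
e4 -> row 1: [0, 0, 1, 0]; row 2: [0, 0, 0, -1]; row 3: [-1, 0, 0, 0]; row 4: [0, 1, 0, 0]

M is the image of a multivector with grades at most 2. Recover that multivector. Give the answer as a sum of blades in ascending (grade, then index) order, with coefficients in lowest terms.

Method: the blade images are trace-orthogonal — tr(rho(e_A) rho(e_B)^-1) = 4 if A = B and 0 otherwise — and rho(e_A)^-1 = (e_A)^2 * rho(e_A) with (e_A)^2 = +1 or -1, so the coefficient of e_A in the preimage is (e_A)^2 * tr(M rho(e_A))/4.
Nonzero projections over blades of grade <= 2: e1 e4: (e1 e4)^2 = +1, tr(M rho(e1 e4)) = 2, coefficient 1/2; e2 e3: (e2 e3)^2 = -1, tr(M rho(e2 e3)) = 10, coefficient -5/2; e2 e4: (e2 e4)^2 = -1, tr(M rho(e2 e4)) = -6, coefficient 3/2. Every other blade of grade <= 2 projects to 0.
Answer: 1/2*e1 e4 - 5/2*e2 e3 + 3/2*e2 e4


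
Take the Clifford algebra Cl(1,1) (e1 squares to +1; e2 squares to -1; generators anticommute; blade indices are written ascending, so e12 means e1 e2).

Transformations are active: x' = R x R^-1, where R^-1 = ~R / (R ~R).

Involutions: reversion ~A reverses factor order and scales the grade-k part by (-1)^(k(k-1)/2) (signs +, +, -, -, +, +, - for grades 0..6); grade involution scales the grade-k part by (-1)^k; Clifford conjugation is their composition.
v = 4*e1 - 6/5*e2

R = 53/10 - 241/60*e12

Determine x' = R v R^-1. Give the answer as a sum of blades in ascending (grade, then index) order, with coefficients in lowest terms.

~R = 53/10 + 241/60*e12, and R ~R = 43043/3600, so R^-1 = ~R / (43043/3600).
R v = 819/50*e1 + 728/75*e2
Answer: 24884/2365*e1 + 4638/473*e2


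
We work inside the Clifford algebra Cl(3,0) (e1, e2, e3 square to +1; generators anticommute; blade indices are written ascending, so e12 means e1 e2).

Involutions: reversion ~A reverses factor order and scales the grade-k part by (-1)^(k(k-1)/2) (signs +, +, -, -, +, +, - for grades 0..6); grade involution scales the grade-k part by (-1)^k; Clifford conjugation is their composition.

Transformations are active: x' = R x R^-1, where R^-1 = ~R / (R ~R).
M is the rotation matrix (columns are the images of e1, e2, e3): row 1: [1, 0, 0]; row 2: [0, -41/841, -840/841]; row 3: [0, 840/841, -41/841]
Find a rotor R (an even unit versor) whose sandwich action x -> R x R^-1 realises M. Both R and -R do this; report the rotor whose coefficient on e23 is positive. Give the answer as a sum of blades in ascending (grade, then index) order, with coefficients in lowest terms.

Method: write R = a + b12*e12 + b13*e13 + b23*e23 with a^2 + b12^2 + b13^2 + b23^2 = 1 (so R^-1 = ~R). Expanding the columns R e_j ~R gives tr M = 4a^2 - 1 and, from the antisymmetric part, M21 - M12 = -4a*b12, M13 - M31 = 4a*b13, M32 - M23 = -4a*b23.
Here tr M = 759/841, so a^2 = (1 + tr M)/4 = 400/841 and a = ±20/29. Taking a = 20/29: M21 - M12 = 0, M13 - M31 = 0, M32 - M23 = 1680/841, giving b12 = 0, b13 = 0, b23 = -21/29, i.e. R = 20/29 - 21/29*e23.
Its e23 coefficient is negative, so report the other preimage -R.
Answer: -20/29 + 21/29*e23. Sheet selection: the two-to-one cover makes ±R indistinguishable at the matrix level (trace 759/841), so uniqueness comes from the required sign on e23.


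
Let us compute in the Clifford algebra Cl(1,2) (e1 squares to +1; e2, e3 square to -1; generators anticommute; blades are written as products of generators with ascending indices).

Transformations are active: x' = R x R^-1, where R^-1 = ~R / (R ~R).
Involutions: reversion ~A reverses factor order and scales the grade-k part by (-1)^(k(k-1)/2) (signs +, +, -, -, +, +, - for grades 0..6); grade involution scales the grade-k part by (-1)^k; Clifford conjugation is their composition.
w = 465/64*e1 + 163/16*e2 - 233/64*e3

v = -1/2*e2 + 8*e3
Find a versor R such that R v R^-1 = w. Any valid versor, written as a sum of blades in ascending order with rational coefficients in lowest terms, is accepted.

Equal squares first: v^2 = w^2 = -257/4. Then v + w = 465/64*e1 + 155/16*e2 + 279/64*e3 is a versor taking v to w, provided it is invertible.
Answer: 465/64*e1 + 155/16*e2 + 279/64*e3


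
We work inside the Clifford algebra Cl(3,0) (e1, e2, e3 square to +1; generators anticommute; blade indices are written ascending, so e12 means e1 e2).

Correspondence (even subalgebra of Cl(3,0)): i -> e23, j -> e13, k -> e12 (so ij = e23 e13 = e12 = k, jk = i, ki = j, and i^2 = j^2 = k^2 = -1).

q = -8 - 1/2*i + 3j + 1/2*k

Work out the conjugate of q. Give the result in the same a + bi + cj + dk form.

In blades: q = -8 + 1/2*e12 + 3*e13 - 1/2*e23.
Quaternion conjugation is reversion on the even subalgebra: the scalar is fixed and every grade-2 blade flips sign, giving -8 - 1/2*e12 - 3*e13 + 1/2*e23; translating back:
Answer: -8 + 1/2*i - 3j - 1/2*k


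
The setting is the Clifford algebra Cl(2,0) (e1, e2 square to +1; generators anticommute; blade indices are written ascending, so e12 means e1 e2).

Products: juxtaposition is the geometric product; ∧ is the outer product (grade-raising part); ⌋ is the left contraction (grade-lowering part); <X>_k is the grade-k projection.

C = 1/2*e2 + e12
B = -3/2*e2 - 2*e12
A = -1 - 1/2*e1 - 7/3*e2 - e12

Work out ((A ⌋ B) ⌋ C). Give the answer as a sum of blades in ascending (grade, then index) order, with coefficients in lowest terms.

step 1: 3/2 - 14/3*e1 + 5/2*e2 + 2*e12
step 2: -3/4 - 5/2*e1 - 47/12*e2 + 3/2*e12
Answer: -3/4 - 5/2*e1 - 47/12*e2 + 3/2*e12


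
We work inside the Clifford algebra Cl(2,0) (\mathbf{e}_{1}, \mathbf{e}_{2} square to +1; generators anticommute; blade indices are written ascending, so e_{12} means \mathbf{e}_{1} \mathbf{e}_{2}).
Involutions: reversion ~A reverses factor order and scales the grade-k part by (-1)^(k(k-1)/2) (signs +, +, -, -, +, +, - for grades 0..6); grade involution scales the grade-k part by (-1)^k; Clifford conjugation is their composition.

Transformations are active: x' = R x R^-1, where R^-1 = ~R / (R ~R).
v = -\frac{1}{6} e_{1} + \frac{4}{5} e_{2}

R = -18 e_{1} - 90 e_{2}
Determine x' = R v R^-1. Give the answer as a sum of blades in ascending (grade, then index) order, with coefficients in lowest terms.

~R = -18 e_{1} - 90 e_{2}, and R ~R = 8424, so R^-1 = ~R / (8424).
R v = -69 - \frac{147}{5} e_{12}
Answer: \frac{6}{13} e_{1} + \frac{263}{390} e_{2}


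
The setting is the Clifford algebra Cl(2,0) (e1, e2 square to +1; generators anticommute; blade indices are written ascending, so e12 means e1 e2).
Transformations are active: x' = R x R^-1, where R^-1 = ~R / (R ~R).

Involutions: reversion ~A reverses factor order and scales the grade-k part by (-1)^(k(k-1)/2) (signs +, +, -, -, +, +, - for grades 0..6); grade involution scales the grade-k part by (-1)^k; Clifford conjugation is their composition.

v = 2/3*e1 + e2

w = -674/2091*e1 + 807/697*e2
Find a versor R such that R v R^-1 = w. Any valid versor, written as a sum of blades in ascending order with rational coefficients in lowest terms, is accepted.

Key observation: q(v) = q(w) = 13/9 (sandwiches preserve the norm), so R = v + w = 240/697*e1 + 1504/697*e2 works whenever it is invertible — the component of v along it is kept and (v - w)/2 reverses, sending v to w.
Answer: 240/697*e1 + 1504/697*e2


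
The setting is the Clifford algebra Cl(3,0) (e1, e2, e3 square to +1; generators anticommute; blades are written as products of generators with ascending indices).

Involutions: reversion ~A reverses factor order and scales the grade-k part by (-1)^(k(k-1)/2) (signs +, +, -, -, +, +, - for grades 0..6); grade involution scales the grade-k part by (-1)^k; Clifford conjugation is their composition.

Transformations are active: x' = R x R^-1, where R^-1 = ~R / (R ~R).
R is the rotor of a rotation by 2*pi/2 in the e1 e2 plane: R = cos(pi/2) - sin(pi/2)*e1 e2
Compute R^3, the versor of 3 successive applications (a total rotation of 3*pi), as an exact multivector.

The rotor phase is half the rotation angle and phases add under composition, so 3 steps in the e1 e2 plane accumulate phase 3*(pi/2) = 3*pi/2: R^3 = cos(3*pi/2) - sin(3*pi/2)*e1 e2.
cos(3*pi/2) = 0 and sin(3*pi/2) = -1, so R^3 = e1 e2. The net rotation is 1*pi (after discarding 1 full turn, each of which contributes a factor -1 to the rotor); the rotor keeps the half-angle phase exactly.
Answer: e1 e2


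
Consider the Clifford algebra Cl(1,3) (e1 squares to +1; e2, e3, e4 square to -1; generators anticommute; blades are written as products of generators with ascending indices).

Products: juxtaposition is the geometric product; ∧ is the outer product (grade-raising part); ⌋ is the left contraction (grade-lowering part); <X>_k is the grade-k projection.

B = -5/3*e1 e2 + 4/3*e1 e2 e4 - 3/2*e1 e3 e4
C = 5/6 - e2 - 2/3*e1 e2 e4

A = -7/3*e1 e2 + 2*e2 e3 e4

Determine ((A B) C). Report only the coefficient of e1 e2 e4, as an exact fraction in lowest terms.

step 1: 35/9 - 28/9*e4 - 3*e1 e2 - 8/3*e1 e3 - 10/3*e1 e3 e4 - 7/2*e2 e3 e4
step 2: 175/54 - 3*e1 - 35/9*e2 - 16/27*e4 - 247/54*e1 e2 - 41/9*e1 e3 - 20/9*e2 e3 - 28/9*e2 e4 - 7/2*e3 e4 - 8/3*e1 e2 e3 - 70/27*e1 e2 e4 - 25/9*e1 e3 e4 - 41/36*e2 e3 e4 + 10/3*e1 e2 e3 e4
Answer: -70/27


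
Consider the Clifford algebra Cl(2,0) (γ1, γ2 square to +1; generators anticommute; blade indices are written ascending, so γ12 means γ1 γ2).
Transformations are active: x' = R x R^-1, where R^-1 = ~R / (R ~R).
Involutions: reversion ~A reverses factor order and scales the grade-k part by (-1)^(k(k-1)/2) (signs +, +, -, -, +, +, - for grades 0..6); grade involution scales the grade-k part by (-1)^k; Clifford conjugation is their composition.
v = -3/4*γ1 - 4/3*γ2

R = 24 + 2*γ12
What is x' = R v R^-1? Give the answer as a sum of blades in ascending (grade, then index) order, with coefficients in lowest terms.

~R = 24 - 2*γ12, and R ~R = 580, so R^-1 = ~R / (580).
R v = -62/3*γ1 - 61/2*γ2
Answer: -557/580*γ1 - 518/435*γ2


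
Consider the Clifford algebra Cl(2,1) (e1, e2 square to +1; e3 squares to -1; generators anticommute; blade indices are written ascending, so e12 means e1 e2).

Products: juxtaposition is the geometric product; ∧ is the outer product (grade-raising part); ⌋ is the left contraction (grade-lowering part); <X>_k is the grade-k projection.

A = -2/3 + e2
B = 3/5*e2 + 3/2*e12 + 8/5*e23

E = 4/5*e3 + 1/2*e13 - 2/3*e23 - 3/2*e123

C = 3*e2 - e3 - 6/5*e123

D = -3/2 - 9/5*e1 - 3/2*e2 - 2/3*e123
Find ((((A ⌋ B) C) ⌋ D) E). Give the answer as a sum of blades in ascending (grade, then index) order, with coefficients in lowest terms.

step 1: 3/5 - 3/2*e1 - 2/5*e2 + 8/5*e3 - e12 - 16/15*e23
step 2: 2/5 - 43/25*e1 + 11/15*e2 + 7/5*e3 - 129/50*e12 + 51/50*e13 - 13/5*e23 + 7/25*e123
step 3: 907/750 + 76/75*e1 + 2/25*e2 - 43/25*e3 + 14/15*e12 + 22/45*e13 + 86/75*e23 - 4/15*e123
step 4: 157/125 - 419/150*e1 + 137/125*e2 + 1763/625*e3 - 4409/1350*e12 + 4109/4500*e13 - 614/225*e23 - 8023/4500*e123
Answer: 157/125 - 419/150*e1 + 137/125*e2 + 1763/625*e3 - 4409/1350*e12 + 4109/4500*e13 - 614/225*e23 - 8023/4500*e123


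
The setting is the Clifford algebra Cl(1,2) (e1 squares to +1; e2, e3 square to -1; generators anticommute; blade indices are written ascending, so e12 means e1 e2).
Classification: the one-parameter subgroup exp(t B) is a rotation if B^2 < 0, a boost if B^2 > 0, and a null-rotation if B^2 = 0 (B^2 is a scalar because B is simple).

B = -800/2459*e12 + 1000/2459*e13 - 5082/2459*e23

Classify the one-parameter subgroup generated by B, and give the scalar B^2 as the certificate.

B^2 term by term: the squares give (-800/2459)^2*(e12)^2 + (1000/2459)^2*(e13)^2 + (-5082/2459)^2*(e23)^2 = 640000/6046681*(+1) + 1000000/6046681*(+1) + 25826724/6046681*(-1) = -4 (each basis 2-blade squares to minus the product of its generators' squares); cross terms between blades sharing an index anticommute and cancel. So B^2 = -4.
Answer: rotation, certificate B^2 = -4. Why this suffices: the scalar -4 survives any versor conjugation, so its sign alone determines the class however B is presented.


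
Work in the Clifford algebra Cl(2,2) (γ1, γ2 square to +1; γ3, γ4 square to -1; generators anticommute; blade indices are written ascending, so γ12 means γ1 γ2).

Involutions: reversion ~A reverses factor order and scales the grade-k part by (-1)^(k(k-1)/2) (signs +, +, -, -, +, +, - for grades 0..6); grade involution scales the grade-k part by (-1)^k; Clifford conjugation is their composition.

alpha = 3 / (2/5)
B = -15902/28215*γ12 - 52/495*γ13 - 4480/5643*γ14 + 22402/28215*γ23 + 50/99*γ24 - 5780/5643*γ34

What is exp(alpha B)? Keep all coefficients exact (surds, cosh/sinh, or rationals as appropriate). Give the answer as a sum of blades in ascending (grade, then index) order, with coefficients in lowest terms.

B^2 term by term: the squares give (-15902/28215)^2*(γ12)^2 + (-52/495)^2*(γ13)^2 + (-4480/5643)^2*(γ14)^2 + (22402/28215)^2*(γ23)^2 + (50/99)^2*(γ24)^2 + (-5780/5643)^2*(γ34)^2 = 252873604/796086225*(-1) + 2704/245025*(+1) + 20070400/31843449*(+1) + 501849604/796086225*(+1) + 2500/9801*(+1) + 33408400/31843449*(-1) = 4/25 (each basis 2-blade squares to minus the product of its generators' squares); cross terms between blades sharing an index anticommute and cancel; the commuting (index-disjoint) pairs give grade-4 terms 2*c*c'*(blade product), which cancel blade by blade — γ1234: 36765424/31843449 + 1040/9801 - 40144384/31843449 = 0 — confirming B is simple. So B^2 = 4/25.
B^2 = 4/25 — hyperbolic case — the even/odd split gives cosh and sinh: l = 2/5, alpha*l = 3, so exp(alpha B) = cosh(3) + (sinh(3)/(2/5))*B = cosh(3) + (5*sinh(3)/2)*B.
Answer: cosh(3) - 7951*sinh(3)/5643*γ12 - 26*sinh(3)/99*γ13 - 11200*sinh(3)/5643*γ14 + 11201*sinh(3)/5643*γ23 + 125*sinh(3)/99*γ24 - 14450*sinh(3)/5643*γ34


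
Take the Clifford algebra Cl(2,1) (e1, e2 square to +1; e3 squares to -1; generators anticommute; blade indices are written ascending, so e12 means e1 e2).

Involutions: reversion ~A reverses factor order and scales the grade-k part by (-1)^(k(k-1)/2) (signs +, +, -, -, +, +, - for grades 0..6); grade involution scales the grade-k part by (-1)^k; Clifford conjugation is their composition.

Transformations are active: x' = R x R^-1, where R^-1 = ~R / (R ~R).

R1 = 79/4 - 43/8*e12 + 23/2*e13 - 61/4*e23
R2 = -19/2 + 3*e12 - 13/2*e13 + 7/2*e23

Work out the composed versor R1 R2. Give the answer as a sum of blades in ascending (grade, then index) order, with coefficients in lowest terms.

Distribute over the terms of R1 (each basis-blade product reordered to ascending indices, repeated generators contracted through their squares):
(79/4) R2 = -1501/8 + 237/4*e12 - 1027/8*e13 + 553/8*e23
(-43/8*e12) R2 = 129/8 + 817/16*e12 - 301/16*e13 - 559/16*e23
(23/2*e13) R2 = -299/4 + 161/4*e12 - 437/4*e13 + 69/2*e23
(-61/4*e23) R2 = -427/8 - 793/8*e12 + 183/4*e13 + 1159/8*e23
Summing the partial products and collecting blades:
Answer: -2397/8 + 823/16*e12 - 3371/16*e13 + 3417/16*e23


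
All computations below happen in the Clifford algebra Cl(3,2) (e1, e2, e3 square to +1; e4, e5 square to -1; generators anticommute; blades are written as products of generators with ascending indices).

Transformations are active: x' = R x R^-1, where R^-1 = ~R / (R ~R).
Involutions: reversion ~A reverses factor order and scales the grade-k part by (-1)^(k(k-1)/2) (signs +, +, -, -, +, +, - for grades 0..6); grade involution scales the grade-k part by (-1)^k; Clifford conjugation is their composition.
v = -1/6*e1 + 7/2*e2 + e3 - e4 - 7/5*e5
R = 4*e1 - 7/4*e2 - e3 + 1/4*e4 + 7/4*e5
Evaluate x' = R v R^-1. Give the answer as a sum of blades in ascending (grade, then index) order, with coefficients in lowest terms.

~R = 4*e1 - 7/4*e2 - e3 + 1/4*e4 + 7/4*e5, and R ~R = 271/16, so R^-1 = ~R / (271/16).
R v = -611/120 + 329/24*e1 e2 + 23/6*e1 e3 - 95/24*e1 e4 - 637/120*e1 e5 + 7/4*e2 e3 + 7/8*e2 e4 - 147/40*e2 e5 + 3/4*e3 e4 - 7/20*e3 e5 + 7/5*e4 e5
Answer: -18197/8130*e1 - 19901/8130*e2 - 1621/4065*e3 + 3454/4065*e4 + 1414/4065*e5


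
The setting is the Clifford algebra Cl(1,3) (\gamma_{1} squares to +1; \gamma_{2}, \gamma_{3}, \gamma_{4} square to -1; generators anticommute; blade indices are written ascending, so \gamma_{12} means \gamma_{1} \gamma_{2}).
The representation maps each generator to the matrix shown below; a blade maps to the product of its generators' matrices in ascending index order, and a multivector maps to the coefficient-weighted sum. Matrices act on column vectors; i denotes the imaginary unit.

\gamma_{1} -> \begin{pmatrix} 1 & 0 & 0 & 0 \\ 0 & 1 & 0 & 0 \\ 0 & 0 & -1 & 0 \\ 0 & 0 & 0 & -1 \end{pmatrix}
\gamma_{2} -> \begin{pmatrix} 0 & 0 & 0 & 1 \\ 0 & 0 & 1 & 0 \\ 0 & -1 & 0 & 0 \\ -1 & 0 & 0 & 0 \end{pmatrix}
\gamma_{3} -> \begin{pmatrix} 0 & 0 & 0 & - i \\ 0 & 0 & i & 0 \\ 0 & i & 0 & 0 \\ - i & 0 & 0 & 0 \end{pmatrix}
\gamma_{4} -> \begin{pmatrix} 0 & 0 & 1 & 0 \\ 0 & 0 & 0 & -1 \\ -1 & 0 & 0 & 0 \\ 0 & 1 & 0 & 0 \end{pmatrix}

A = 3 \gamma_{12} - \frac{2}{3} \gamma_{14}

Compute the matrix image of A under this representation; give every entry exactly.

Bivector images (products of the table entries): rho(\gamma_{12}) = rho(\gamma_{1})rho(\gamma_{2}) = \begin{pmatrix} 0 & 0 & 0 & 1 \\ 0 & 0 & 1 & 0 \\ 0 & 1 & 0 & 0 \\ 1 & 0 & 0 & 0 \end{pmatrix}; rho(\gamma_{14}) = rho(\gamma_{1})rho(\gamma_{4}) = \begin{pmatrix} 0 & 0 & 1 & 0 \\ 0 & 0 & 0 & -1 \\ 1 & 0 & 0 & 0 \\ 0 & -1 & 0 & 0 \end{pmatrix}.
M = (3)*rho(\gamma_{12}) + (-\frac{2}{3})*rho(\gamma_{14}), summed entrywise:
Answer: \begin{pmatrix} 0 & 0 & - \frac{2}{3} & 3 \\ 0 & 0 & 3 & \frac{2}{3} \\ - \frac{2}{3} & 3 & 0 & 0 \\ 3 & \frac{2}{3} & 0 & 0 \end{pmatrix}


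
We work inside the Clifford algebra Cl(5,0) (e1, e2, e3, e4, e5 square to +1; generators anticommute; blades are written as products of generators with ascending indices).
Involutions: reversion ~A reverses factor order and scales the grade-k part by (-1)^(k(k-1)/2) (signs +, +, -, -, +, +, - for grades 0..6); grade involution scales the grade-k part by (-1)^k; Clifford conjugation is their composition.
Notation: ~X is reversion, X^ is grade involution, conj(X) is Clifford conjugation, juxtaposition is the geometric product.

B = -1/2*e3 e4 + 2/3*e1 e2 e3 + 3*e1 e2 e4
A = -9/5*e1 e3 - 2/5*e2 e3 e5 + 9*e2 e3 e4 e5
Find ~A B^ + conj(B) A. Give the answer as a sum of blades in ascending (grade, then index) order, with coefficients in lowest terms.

first term: -6/5*e2 - 9/10*e1 e4 - 4/15*e1 e5 + 9/2*e2 e5 - 27*e1 e3 e5 + 6*e1 e4 e5 - 27/5*e2 e3 e4 - 1/5*e2 e4 e5 - 6/5*e1 e3 e4 e5
second term: -6/5*e2 + 9/10*e1 e4 + 4/15*e1 e5 - 9/2*e2 e5 + 27*e1 e3 e5 - 6*e1 e4 e5 + 27/5*e2 e3 e4 + 1/5*e2 e4 e5 - 6/5*e1 e3 e4 e5
Answer: -12/5*e2 - 12/5*e1 e3 e4 e5


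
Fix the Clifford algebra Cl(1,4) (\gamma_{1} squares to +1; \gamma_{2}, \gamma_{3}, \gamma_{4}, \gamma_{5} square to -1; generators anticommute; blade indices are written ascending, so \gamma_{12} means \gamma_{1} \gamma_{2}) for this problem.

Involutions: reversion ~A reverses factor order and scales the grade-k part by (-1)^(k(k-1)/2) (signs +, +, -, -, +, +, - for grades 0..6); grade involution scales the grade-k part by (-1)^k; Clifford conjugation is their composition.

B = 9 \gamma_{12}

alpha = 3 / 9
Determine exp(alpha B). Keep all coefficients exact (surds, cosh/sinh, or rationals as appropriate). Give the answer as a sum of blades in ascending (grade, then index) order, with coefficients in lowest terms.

B^2 = (9)^2*(\gamma_{12})^2 = 81*(+1) = 81 (a basis 2-blade squares to minus the product of its generators' squares).
B^2 = 81 — the series telescopes hyperbolically here: l = 9, alpha*l = 3, so exp(alpha B) = cosh(3) + (sinh(3)/9)*B = \cosh{\left(3 \right)} + (\frac{\sinh{\left(3 \right)}}{9})*B.
Answer: \cosh{\left(3 \right)} + \sinh{\left(3 \right)} \gamma_{12}


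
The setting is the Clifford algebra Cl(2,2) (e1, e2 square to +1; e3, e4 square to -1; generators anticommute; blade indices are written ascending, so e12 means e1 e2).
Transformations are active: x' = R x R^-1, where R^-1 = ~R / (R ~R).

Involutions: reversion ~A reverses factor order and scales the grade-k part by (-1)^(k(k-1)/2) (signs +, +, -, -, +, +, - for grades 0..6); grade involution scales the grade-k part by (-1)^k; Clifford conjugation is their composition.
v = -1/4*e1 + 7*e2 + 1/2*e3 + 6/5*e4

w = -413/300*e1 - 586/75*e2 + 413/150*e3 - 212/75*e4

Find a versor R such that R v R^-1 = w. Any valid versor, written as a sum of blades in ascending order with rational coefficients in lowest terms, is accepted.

Sketch: the shared square 18949/400 makes R = v + w = -122/75*e1 - 61/75*e2 + 244/75*e3 - 122/75*e4 the natural versor; its sandwich fixes that direction, negates (v - w)/2, and sends v to w.
Answer: -122/75*e1 - 61/75*e2 + 244/75*e3 - 122/75*e4


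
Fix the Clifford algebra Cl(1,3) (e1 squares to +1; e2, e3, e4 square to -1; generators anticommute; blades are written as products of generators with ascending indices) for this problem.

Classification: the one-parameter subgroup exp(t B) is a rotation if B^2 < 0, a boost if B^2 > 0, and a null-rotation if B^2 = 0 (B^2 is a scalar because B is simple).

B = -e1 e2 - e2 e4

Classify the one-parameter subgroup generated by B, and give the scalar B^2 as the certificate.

B^2 term by term: the squares give (-1)^2*(e1 e2)^2 + (-1)^2*(e2 e4)^2 = 1*(+1) + 1*(-1) = 0 (each basis 2-blade squares to minus the product of its generators' squares); cross terms between blades sharing an index anticommute and cancel. So B^2 = 0.
Answer: null-rotation, certificate B^2 = 0. One invariant decides it: the square 0 survives every conjugation, and its sign is exactly the classification.


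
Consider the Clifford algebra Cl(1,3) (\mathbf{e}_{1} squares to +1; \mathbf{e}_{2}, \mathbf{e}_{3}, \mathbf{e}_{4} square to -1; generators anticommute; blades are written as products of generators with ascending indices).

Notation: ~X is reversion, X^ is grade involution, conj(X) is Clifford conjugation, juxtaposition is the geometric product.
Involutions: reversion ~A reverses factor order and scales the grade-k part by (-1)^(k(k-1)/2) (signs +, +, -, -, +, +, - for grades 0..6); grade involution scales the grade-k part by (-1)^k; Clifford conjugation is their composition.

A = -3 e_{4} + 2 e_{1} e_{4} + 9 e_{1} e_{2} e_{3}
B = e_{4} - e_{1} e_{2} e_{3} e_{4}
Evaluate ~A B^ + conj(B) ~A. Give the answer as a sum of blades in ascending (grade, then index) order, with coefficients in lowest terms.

first term: -3 - 2 e_{1} - 9 e_{4} + 2 e_{2} e_{3} + 3 e_{1} e_{2} e_{3} + 9 e_{1} e_{2} e_{3} e_{4}
second term: -3 + 2 e_{1} + 9 e_{4} + 2 e_{2} e_{3} - 3 e_{1} e_{2} e_{3} - 9 e_{1} e_{2} e_{3} e_{4}
Answer: -6 + 4 e_{2} e_{3}


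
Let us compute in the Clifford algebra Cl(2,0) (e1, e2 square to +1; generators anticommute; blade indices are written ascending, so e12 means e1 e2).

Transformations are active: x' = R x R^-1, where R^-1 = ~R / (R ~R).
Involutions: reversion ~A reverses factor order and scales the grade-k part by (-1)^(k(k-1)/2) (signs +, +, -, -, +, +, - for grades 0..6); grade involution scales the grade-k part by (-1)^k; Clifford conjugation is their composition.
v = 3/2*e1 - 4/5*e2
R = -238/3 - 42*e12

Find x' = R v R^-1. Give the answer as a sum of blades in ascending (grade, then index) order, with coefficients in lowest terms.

~R = -238/3 + 42*e12, and R ~R = 72520/9, so R^-1 = ~R / (72520/9).
R v = -427/5*e1 + 1897/15*e2
Answer: 168/925*e1 - 3127/1850*e2
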